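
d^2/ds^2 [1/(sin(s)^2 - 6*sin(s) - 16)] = 2*(-2*sin(s)^4 + 9*sin(s)^3 - 47*sin(s)^2 + 30*sin(s) + 52)/((sin(s) - 8)^3*(sin(s) + 2)^3)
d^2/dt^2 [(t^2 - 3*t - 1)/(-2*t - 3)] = -46/(8*t^3 + 36*t^2 + 54*t + 27)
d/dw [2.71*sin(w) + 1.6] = 2.71*cos(w)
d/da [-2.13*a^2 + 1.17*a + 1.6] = 1.17 - 4.26*a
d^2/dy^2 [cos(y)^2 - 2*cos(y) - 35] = 2*cos(y) - 2*cos(2*y)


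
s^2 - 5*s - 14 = (s - 7)*(s + 2)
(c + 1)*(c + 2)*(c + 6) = c^3 + 9*c^2 + 20*c + 12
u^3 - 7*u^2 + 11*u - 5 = (u - 5)*(u - 1)^2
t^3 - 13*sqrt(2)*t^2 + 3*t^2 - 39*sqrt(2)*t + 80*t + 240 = (t + 3)*(t - 8*sqrt(2))*(t - 5*sqrt(2))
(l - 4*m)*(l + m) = l^2 - 3*l*m - 4*m^2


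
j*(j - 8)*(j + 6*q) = j^3 + 6*j^2*q - 8*j^2 - 48*j*q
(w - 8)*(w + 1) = w^2 - 7*w - 8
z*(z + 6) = z^2 + 6*z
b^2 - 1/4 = (b - 1/2)*(b + 1/2)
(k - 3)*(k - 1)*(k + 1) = k^3 - 3*k^2 - k + 3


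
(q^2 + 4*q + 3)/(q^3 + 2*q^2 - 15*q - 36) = (q + 1)/(q^2 - q - 12)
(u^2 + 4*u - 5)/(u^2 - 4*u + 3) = (u + 5)/(u - 3)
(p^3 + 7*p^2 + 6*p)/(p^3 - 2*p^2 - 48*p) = (p + 1)/(p - 8)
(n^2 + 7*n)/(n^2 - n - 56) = n/(n - 8)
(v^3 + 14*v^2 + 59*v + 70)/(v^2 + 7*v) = v + 7 + 10/v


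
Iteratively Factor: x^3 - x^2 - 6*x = (x)*(x^2 - x - 6) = x*(x - 3)*(x + 2)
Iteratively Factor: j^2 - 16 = (j - 4)*(j + 4)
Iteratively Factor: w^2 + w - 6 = (w - 2)*(w + 3)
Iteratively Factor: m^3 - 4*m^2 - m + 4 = (m - 4)*(m^2 - 1) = (m - 4)*(m - 1)*(m + 1)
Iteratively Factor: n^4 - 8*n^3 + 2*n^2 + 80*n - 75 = (n - 5)*(n^3 - 3*n^2 - 13*n + 15) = (n - 5)*(n + 3)*(n^2 - 6*n + 5) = (n - 5)*(n - 1)*(n + 3)*(n - 5)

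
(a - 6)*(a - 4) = a^2 - 10*a + 24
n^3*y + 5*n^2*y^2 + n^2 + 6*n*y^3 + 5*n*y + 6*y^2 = (n + 2*y)*(n + 3*y)*(n*y + 1)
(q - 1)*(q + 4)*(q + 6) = q^3 + 9*q^2 + 14*q - 24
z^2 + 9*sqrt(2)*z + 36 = (z + 3*sqrt(2))*(z + 6*sqrt(2))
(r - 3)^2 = r^2 - 6*r + 9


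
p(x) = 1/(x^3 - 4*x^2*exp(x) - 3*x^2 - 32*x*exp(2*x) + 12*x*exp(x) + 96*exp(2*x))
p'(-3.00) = -0.01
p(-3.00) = -0.02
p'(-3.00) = -0.01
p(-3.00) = -0.02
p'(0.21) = -0.01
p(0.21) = 0.01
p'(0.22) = -0.01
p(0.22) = 0.01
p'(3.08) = 0.01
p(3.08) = -0.00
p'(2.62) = 0.00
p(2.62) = 0.00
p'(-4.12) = -0.00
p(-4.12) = -0.01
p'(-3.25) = -0.01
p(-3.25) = -0.01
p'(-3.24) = -0.01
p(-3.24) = -0.01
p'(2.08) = -0.00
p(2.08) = 0.00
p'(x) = (4*x^2*exp(x) - 3*x^2 + 64*x*exp(2*x) - 4*x*exp(x) + 6*x - 160*exp(2*x) - 12*exp(x))/(x^3 - 4*x^2*exp(x) - 3*x^2 - 32*x*exp(2*x) + 12*x*exp(x) + 96*exp(2*x))^2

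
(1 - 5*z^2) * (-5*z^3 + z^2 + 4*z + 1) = 25*z^5 - 5*z^4 - 25*z^3 - 4*z^2 + 4*z + 1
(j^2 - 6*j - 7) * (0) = 0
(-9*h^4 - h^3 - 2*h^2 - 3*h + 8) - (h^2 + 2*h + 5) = -9*h^4 - h^3 - 3*h^2 - 5*h + 3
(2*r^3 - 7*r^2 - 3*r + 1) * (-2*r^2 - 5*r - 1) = -4*r^5 + 4*r^4 + 39*r^3 + 20*r^2 - 2*r - 1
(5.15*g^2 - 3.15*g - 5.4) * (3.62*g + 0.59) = 18.643*g^3 - 8.3645*g^2 - 21.4065*g - 3.186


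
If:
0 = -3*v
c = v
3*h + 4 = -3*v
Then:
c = 0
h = -4/3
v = 0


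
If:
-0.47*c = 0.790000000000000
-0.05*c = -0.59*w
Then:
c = -1.68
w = -0.14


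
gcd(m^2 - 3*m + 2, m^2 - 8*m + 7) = m - 1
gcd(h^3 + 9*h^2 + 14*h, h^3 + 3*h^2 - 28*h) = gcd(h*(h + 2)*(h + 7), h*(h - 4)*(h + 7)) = h^2 + 7*h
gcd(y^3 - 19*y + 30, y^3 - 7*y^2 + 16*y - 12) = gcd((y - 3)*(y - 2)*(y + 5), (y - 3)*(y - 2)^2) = y^2 - 5*y + 6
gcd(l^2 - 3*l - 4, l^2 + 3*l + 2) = l + 1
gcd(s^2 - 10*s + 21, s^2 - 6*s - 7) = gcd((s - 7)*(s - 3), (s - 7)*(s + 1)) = s - 7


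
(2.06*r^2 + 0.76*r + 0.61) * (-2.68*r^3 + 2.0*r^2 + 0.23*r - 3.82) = -5.5208*r^5 + 2.0832*r^4 + 0.359*r^3 - 6.4744*r^2 - 2.7629*r - 2.3302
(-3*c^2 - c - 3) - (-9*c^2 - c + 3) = 6*c^2 - 6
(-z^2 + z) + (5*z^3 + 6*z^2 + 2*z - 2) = 5*z^3 + 5*z^2 + 3*z - 2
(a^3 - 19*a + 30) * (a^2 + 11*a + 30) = a^5 + 11*a^4 + 11*a^3 - 179*a^2 - 240*a + 900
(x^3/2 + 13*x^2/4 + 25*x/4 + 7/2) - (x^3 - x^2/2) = -x^3/2 + 15*x^2/4 + 25*x/4 + 7/2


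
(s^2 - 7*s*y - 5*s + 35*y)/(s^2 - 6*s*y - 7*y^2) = (s - 5)/(s + y)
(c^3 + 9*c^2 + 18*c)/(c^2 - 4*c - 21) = c*(c + 6)/(c - 7)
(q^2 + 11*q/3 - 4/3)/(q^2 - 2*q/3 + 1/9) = 3*(q + 4)/(3*q - 1)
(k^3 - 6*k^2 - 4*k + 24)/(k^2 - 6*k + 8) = (k^2 - 4*k - 12)/(k - 4)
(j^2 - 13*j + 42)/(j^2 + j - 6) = (j^2 - 13*j + 42)/(j^2 + j - 6)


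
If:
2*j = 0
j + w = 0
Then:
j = 0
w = 0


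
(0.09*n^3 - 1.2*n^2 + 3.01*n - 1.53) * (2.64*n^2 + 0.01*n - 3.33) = 0.2376*n^5 - 3.1671*n^4 + 7.6347*n^3 - 0.0131000000000006*n^2 - 10.0386*n + 5.0949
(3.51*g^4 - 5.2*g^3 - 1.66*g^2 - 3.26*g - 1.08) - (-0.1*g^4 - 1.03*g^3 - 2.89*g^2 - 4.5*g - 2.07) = 3.61*g^4 - 4.17*g^3 + 1.23*g^2 + 1.24*g + 0.99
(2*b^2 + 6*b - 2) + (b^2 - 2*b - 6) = 3*b^2 + 4*b - 8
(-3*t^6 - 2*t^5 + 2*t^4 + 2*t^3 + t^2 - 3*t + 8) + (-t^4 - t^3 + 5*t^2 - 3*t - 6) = -3*t^6 - 2*t^5 + t^4 + t^3 + 6*t^2 - 6*t + 2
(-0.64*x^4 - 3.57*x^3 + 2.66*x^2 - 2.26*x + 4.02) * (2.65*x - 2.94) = -1.696*x^5 - 7.5789*x^4 + 17.5448*x^3 - 13.8094*x^2 + 17.2974*x - 11.8188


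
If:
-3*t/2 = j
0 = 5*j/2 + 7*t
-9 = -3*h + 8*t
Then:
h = 3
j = 0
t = 0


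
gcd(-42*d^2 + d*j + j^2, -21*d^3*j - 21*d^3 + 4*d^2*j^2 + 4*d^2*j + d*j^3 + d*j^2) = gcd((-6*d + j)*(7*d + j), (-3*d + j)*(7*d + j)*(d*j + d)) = 7*d + j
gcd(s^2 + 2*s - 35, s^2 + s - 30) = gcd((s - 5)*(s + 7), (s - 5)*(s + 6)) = s - 5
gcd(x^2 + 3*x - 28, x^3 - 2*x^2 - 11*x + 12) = x - 4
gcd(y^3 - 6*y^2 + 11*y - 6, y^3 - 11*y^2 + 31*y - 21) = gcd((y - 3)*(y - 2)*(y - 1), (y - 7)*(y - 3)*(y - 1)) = y^2 - 4*y + 3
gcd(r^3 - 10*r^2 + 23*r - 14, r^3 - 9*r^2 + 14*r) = r^2 - 9*r + 14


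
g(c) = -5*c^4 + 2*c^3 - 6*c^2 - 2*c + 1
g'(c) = -20*c^3 + 6*c^2 - 12*c - 2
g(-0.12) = 1.15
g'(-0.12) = -0.44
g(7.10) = -12305.68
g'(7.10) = -6942.96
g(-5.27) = -4304.49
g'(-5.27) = 3155.14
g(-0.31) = 0.94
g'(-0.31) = 2.89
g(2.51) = -208.65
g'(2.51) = -310.58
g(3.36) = -634.87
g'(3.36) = -733.24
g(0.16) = 0.53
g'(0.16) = -3.85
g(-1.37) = -30.28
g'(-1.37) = 77.13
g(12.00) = -101111.00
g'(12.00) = -33842.00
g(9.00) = -31850.00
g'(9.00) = -14204.00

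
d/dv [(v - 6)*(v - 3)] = 2*v - 9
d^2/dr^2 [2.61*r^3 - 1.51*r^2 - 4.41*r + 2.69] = 15.66*r - 3.02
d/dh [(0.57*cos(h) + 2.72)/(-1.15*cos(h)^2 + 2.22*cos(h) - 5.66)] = (-0.6555*cos(h)^2 - 6.256*cos(h) + 9.2646)*sin(h)/(1.3225*cos(h)^4 - 5.106*cos(h)^3 + 17.9464*cos(h)^2 - 25.1304*cos(h) + 32.0356)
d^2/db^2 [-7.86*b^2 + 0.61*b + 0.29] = -15.7200000000000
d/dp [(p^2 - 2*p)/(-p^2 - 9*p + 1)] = (-11*p^2 + 2*p - 2)/(p^4 + 18*p^3 + 79*p^2 - 18*p + 1)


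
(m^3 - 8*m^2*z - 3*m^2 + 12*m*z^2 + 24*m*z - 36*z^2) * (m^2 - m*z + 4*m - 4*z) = m^5 - 9*m^4*z + m^4 + 20*m^3*z^2 - 9*m^3*z - 12*m^3 - 12*m^2*z^3 + 20*m^2*z^2 + 108*m^2*z - 12*m*z^3 - 240*m*z^2 + 144*z^3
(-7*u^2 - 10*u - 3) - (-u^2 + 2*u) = -6*u^2 - 12*u - 3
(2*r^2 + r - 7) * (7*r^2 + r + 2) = 14*r^4 + 9*r^3 - 44*r^2 - 5*r - 14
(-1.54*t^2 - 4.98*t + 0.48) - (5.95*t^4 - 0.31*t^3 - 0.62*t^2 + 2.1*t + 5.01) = -5.95*t^4 + 0.31*t^3 - 0.92*t^2 - 7.08*t - 4.53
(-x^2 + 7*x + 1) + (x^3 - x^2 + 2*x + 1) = x^3 - 2*x^2 + 9*x + 2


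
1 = 1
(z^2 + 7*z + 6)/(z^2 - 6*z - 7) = (z + 6)/(z - 7)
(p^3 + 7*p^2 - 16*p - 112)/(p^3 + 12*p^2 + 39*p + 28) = (p - 4)/(p + 1)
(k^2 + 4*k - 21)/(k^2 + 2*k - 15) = (k + 7)/(k + 5)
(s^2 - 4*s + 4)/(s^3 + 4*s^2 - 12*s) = (s - 2)/(s*(s + 6))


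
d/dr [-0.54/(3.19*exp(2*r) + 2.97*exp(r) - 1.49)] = (3.4452*exp(r) + 1.6038)*exp(r)/(3.19*exp(2*r) + 2.97*exp(r) - 1.49)^2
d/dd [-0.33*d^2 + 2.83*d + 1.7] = 2.83 - 0.66*d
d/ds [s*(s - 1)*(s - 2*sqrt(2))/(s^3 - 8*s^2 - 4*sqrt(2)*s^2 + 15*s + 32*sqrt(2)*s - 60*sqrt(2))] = (-7*s^4 - 2*sqrt(2)*s^4 + 30*s^3 + 60*sqrt(2)*s^3 - 226*sqrt(2)*s^2 - 127*s^2 + 120*sqrt(2)*s + 480*s - 240)/(s^6 - 16*s^5 - 8*sqrt(2)*s^5 + 126*s^4 + 128*sqrt(2)*s^4 - 752*sqrt(2)*s^3 - 752*s^3 + 1920*sqrt(2)*s^2 + 3233*s^2 - 7680*s - 1800*sqrt(2)*s + 7200)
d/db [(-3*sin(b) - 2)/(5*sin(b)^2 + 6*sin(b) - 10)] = (15*sin(b)^2 + 20*sin(b) + 42)*cos(b)/(5*sin(b)^2 + 6*sin(b) - 10)^2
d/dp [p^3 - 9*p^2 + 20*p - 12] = 3*p^2 - 18*p + 20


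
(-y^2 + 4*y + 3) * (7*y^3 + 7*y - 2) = -7*y^5 + 28*y^4 + 14*y^3 + 30*y^2 + 13*y - 6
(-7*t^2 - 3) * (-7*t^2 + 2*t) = 49*t^4 - 14*t^3 + 21*t^2 - 6*t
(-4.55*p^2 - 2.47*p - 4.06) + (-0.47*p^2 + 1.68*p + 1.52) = -5.02*p^2 - 0.79*p - 2.54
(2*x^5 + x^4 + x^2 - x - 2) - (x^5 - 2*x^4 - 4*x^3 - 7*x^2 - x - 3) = x^5 + 3*x^4 + 4*x^3 + 8*x^2 + 1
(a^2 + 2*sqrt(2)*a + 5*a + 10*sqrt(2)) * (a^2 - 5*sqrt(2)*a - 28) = a^4 - 3*sqrt(2)*a^3 + 5*a^3 - 48*a^2 - 15*sqrt(2)*a^2 - 240*a - 56*sqrt(2)*a - 280*sqrt(2)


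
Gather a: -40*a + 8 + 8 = 16 - 40*a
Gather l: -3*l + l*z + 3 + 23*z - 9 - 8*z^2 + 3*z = l*(z - 3) - 8*z^2 + 26*z - 6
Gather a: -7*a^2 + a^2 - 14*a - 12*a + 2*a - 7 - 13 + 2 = -6*a^2 - 24*a - 18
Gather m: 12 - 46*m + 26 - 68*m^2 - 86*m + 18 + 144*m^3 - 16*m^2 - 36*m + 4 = 144*m^3 - 84*m^2 - 168*m + 60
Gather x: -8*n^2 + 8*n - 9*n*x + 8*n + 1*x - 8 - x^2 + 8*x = -8*n^2 + 16*n - x^2 + x*(9 - 9*n) - 8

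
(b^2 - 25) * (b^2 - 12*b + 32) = b^4 - 12*b^3 + 7*b^2 + 300*b - 800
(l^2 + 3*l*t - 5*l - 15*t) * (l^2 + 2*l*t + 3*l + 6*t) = l^4 + 5*l^3*t - 2*l^3 + 6*l^2*t^2 - 10*l^2*t - 15*l^2 - 12*l*t^2 - 75*l*t - 90*t^2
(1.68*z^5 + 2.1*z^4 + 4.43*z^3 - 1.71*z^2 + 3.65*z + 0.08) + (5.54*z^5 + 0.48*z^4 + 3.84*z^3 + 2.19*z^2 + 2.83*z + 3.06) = 7.22*z^5 + 2.58*z^4 + 8.27*z^3 + 0.48*z^2 + 6.48*z + 3.14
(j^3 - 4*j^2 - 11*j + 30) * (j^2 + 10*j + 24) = j^5 + 6*j^4 - 27*j^3 - 176*j^2 + 36*j + 720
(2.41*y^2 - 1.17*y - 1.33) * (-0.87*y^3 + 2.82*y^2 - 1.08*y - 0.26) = -2.0967*y^5 + 7.8141*y^4 - 4.7451*y^3 - 3.1136*y^2 + 1.7406*y + 0.3458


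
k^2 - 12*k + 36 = (k - 6)^2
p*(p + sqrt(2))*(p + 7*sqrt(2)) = p^3 + 8*sqrt(2)*p^2 + 14*p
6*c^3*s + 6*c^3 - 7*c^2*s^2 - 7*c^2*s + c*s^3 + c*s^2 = (-6*c + s)*(-c + s)*(c*s + c)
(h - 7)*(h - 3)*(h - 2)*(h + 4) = h^4 - 8*h^3 - 7*h^2 + 122*h - 168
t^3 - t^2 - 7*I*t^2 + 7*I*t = t*(t - 1)*(t - 7*I)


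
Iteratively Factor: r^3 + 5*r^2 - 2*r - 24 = (r + 4)*(r^2 + r - 6) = (r + 3)*(r + 4)*(r - 2)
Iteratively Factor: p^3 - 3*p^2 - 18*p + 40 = (p - 2)*(p^2 - p - 20) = (p - 5)*(p - 2)*(p + 4)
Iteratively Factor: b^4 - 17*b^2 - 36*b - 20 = (b + 1)*(b^3 - b^2 - 16*b - 20) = (b + 1)*(b + 2)*(b^2 - 3*b - 10) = (b + 1)*(b + 2)^2*(b - 5)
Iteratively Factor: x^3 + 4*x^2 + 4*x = (x)*(x^2 + 4*x + 4) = x*(x + 2)*(x + 2)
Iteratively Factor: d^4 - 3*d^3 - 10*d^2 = (d)*(d^3 - 3*d^2 - 10*d) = d^2*(d^2 - 3*d - 10) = d^2*(d + 2)*(d - 5)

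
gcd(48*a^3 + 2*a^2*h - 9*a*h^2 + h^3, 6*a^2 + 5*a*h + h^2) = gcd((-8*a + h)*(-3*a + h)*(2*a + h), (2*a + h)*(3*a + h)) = 2*a + h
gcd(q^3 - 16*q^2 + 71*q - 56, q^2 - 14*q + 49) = q - 7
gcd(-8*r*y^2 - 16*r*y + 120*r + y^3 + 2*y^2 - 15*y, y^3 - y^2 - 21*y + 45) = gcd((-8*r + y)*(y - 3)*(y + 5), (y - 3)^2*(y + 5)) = y^2 + 2*y - 15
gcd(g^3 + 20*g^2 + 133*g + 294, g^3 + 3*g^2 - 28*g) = g + 7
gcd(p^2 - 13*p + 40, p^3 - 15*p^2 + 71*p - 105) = p - 5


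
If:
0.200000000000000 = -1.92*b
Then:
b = -0.10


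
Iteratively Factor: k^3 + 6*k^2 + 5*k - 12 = (k + 3)*(k^2 + 3*k - 4) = (k - 1)*(k + 3)*(k + 4)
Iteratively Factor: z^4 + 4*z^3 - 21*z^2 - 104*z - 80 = (z - 5)*(z^3 + 9*z^2 + 24*z + 16) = (z - 5)*(z + 4)*(z^2 + 5*z + 4) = (z - 5)*(z + 1)*(z + 4)*(z + 4)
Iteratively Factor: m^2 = (m)*(m)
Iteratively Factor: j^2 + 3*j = (j + 3)*(j)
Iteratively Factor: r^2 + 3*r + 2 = (r + 1)*(r + 2)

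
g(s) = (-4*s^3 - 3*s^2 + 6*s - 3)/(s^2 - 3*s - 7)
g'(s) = (3 - 2*s)*(-4*s^3 - 3*s^2 + 6*s - 3)/(s^2 - 3*s - 7)^2 + (-12*s^2 - 6*s + 6)/(s^2 - 3*s - 7)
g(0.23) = 0.24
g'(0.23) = -0.60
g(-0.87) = 2.16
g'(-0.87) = -3.41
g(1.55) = 1.71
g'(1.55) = 3.49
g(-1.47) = 13.04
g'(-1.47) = -154.66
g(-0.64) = 1.50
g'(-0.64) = -2.43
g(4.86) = -247.04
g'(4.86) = 663.62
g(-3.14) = 5.90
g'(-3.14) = -3.16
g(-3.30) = 6.40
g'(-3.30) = -3.15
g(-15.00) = 48.41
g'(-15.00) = -3.83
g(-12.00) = 37.02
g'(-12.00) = -3.76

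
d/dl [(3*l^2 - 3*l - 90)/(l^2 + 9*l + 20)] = 30/(l^2 + 8*l + 16)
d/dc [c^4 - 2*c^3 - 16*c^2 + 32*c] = 4*c^3 - 6*c^2 - 32*c + 32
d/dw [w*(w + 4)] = 2*w + 4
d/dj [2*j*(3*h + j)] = 6*h + 4*j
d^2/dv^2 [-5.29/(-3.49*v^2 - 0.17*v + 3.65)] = (-128.865458*v^2 - 6.277114*v + 5.29*(6.98*v + 0.17)*(13.96*v + 0.34) + 134.77333)/(3.49*v^2 + 0.17*v - 3.65)^3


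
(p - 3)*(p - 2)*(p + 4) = p^3 - p^2 - 14*p + 24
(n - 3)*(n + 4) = n^2 + n - 12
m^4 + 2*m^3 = m^3*(m + 2)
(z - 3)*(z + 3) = z^2 - 9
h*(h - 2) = h^2 - 2*h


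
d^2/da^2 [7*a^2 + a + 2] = 14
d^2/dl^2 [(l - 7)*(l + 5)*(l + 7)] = 6*l + 10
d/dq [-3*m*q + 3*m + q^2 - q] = -3*m + 2*q - 1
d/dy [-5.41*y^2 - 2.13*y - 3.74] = -10.82*y - 2.13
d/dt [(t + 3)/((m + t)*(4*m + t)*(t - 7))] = ((m + t)*(4*m + t)*(t - 7) - (m + t)*(4*m + t)*(t + 3) - (m + t)*(t - 7)*(t + 3) - (4*m + t)*(t - 7)*(t + 3))/((m + t)^2*(4*m + t)^2*(t - 7)^2)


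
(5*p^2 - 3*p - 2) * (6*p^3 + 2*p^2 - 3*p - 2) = 30*p^5 - 8*p^4 - 33*p^3 - 5*p^2 + 12*p + 4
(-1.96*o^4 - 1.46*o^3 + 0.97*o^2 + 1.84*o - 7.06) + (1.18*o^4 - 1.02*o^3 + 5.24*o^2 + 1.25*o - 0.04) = -0.78*o^4 - 2.48*o^3 + 6.21*o^2 + 3.09*o - 7.1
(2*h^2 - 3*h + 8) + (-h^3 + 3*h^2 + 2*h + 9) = -h^3 + 5*h^2 - h + 17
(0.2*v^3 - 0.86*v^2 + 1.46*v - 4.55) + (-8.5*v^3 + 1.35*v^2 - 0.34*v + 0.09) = -8.3*v^3 + 0.49*v^2 + 1.12*v - 4.46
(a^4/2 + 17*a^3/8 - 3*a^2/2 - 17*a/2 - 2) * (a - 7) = a^5/2 - 11*a^4/8 - 131*a^3/8 + 2*a^2 + 115*a/2 + 14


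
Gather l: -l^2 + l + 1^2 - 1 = -l^2 + l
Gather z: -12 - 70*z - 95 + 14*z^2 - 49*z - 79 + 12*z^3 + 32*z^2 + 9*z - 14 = 12*z^3 + 46*z^2 - 110*z - 200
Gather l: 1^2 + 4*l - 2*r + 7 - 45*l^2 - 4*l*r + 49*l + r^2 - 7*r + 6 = -45*l^2 + l*(53 - 4*r) + r^2 - 9*r + 14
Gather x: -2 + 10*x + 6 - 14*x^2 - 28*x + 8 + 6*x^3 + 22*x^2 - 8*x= 6*x^3 + 8*x^2 - 26*x + 12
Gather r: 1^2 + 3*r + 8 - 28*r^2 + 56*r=-28*r^2 + 59*r + 9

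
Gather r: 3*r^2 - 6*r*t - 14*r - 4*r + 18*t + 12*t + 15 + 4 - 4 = 3*r^2 + r*(-6*t - 18) + 30*t + 15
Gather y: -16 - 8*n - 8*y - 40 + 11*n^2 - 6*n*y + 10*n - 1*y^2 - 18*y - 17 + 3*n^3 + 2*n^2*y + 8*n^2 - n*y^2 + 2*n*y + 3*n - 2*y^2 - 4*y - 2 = 3*n^3 + 19*n^2 + 5*n + y^2*(-n - 3) + y*(2*n^2 - 4*n - 30) - 75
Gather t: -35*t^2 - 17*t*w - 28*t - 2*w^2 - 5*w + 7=-35*t^2 + t*(-17*w - 28) - 2*w^2 - 5*w + 7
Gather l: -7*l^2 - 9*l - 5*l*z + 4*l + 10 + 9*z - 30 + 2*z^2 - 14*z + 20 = -7*l^2 + l*(-5*z - 5) + 2*z^2 - 5*z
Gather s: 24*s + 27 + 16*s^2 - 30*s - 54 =16*s^2 - 6*s - 27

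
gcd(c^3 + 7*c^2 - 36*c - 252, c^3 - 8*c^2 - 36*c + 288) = c^2 - 36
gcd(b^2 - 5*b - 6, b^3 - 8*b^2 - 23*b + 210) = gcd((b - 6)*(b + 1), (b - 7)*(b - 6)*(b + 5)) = b - 6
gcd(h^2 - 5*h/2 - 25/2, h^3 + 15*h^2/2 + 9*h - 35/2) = 1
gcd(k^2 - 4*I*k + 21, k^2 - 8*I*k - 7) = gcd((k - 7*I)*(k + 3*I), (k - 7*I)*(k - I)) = k - 7*I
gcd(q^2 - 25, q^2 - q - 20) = q - 5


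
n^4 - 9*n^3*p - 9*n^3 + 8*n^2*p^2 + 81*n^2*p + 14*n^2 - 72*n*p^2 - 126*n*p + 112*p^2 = (n - 7)*(n - 2)*(n - 8*p)*(n - p)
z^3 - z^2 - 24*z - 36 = (z - 6)*(z + 2)*(z + 3)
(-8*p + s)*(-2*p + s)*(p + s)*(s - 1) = 16*p^3*s - 16*p^3 + 6*p^2*s^2 - 6*p^2*s - 9*p*s^3 + 9*p*s^2 + s^4 - s^3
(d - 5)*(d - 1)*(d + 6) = d^3 - 31*d + 30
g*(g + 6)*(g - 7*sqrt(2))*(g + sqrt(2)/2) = g^4 - 13*sqrt(2)*g^3/2 + 6*g^3 - 39*sqrt(2)*g^2 - 7*g^2 - 42*g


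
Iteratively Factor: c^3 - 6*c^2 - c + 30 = (c - 5)*(c^2 - c - 6) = (c - 5)*(c - 3)*(c + 2)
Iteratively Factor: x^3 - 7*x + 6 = (x - 1)*(x^2 + x - 6) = (x - 2)*(x - 1)*(x + 3)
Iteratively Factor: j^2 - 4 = (j + 2)*(j - 2)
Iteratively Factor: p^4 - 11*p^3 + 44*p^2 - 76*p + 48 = (p - 2)*(p^3 - 9*p^2 + 26*p - 24) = (p - 4)*(p - 2)*(p^2 - 5*p + 6) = (p - 4)*(p - 2)^2*(p - 3)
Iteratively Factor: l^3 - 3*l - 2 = (l - 2)*(l^2 + 2*l + 1) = (l - 2)*(l + 1)*(l + 1)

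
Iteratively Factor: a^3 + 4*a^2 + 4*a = (a + 2)*(a^2 + 2*a) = (a + 2)^2*(a)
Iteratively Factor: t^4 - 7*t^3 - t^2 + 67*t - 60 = (t + 3)*(t^3 - 10*t^2 + 29*t - 20) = (t - 1)*(t + 3)*(t^2 - 9*t + 20) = (t - 4)*(t - 1)*(t + 3)*(t - 5)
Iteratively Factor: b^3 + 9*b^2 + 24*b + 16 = (b + 4)*(b^2 + 5*b + 4) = (b + 4)^2*(b + 1)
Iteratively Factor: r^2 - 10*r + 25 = (r - 5)*(r - 5)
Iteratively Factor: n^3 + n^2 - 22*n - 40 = (n + 4)*(n^2 - 3*n - 10) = (n - 5)*(n + 4)*(n + 2)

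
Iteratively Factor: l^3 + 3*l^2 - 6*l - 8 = (l + 1)*(l^2 + 2*l - 8) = (l - 2)*(l + 1)*(l + 4)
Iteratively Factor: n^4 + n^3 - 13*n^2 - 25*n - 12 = (n + 3)*(n^3 - 2*n^2 - 7*n - 4) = (n - 4)*(n + 3)*(n^2 + 2*n + 1) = (n - 4)*(n + 1)*(n + 3)*(n + 1)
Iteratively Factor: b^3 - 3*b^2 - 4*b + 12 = (b - 3)*(b^2 - 4) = (b - 3)*(b + 2)*(b - 2)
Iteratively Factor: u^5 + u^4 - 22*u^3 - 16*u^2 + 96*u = (u)*(u^4 + u^3 - 22*u^2 - 16*u + 96) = u*(u - 4)*(u^3 + 5*u^2 - 2*u - 24) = u*(u - 4)*(u + 4)*(u^2 + u - 6) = u*(u - 4)*(u + 3)*(u + 4)*(u - 2)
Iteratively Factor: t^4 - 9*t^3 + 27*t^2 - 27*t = (t - 3)*(t^3 - 6*t^2 + 9*t) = (t - 3)^2*(t^2 - 3*t) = (t - 3)^3*(t)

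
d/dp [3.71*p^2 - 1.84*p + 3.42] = 7.42*p - 1.84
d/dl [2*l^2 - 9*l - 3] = 4*l - 9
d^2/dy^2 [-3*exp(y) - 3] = -3*exp(y)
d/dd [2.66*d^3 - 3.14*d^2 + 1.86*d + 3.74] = 7.98*d^2 - 6.28*d + 1.86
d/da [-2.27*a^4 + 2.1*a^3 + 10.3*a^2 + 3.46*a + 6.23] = -9.08*a^3 + 6.3*a^2 + 20.6*a + 3.46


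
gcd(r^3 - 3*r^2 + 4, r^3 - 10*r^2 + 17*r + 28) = r + 1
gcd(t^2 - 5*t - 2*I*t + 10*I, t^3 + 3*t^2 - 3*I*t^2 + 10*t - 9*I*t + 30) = 1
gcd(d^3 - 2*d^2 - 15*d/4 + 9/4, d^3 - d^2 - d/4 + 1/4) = d - 1/2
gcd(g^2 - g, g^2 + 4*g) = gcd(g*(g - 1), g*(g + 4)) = g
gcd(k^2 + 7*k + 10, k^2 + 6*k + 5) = k + 5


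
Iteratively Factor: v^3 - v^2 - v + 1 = (v - 1)*(v^2 - 1) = (v - 1)^2*(v + 1)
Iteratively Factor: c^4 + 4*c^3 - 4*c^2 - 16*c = (c + 4)*(c^3 - 4*c) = (c - 2)*(c + 4)*(c^2 + 2*c) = c*(c - 2)*(c + 4)*(c + 2)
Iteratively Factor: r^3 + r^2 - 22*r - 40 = (r + 2)*(r^2 - r - 20) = (r - 5)*(r + 2)*(r + 4)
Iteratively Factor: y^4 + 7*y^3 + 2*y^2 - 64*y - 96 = (y - 3)*(y^3 + 10*y^2 + 32*y + 32) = (y - 3)*(y + 4)*(y^2 + 6*y + 8) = (y - 3)*(y + 4)^2*(y + 2)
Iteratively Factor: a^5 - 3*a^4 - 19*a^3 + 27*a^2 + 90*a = (a + 2)*(a^4 - 5*a^3 - 9*a^2 + 45*a) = a*(a + 2)*(a^3 - 5*a^2 - 9*a + 45) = a*(a + 2)*(a + 3)*(a^2 - 8*a + 15) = a*(a - 3)*(a + 2)*(a + 3)*(a - 5)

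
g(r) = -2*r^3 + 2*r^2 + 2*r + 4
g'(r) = -6*r^2 + 4*r + 2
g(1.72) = 3.18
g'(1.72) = -8.87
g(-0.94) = 5.55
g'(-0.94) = -7.06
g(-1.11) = 6.98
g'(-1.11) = -9.83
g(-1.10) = 6.88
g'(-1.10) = -9.66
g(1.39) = 5.27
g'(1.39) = -4.03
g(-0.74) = 4.43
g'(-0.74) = -4.25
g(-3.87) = 142.14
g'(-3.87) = -103.34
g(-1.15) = 7.39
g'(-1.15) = -10.54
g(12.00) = -3140.00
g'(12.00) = -814.00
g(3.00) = -26.00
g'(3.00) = -40.00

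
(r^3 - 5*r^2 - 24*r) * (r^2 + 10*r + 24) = r^5 + 5*r^4 - 50*r^3 - 360*r^2 - 576*r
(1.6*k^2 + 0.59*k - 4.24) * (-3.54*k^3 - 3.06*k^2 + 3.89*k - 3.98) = -5.664*k^5 - 6.9846*k^4 + 19.4282*k^3 + 8.9015*k^2 - 18.8418*k + 16.8752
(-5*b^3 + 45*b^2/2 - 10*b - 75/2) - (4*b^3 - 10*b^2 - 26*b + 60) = -9*b^3 + 65*b^2/2 + 16*b - 195/2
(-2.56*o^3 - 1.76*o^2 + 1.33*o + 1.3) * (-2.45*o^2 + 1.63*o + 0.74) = 6.272*o^5 + 0.139200000000001*o^4 - 8.0217*o^3 - 2.3195*o^2 + 3.1032*o + 0.962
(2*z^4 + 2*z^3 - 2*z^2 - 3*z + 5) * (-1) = -2*z^4 - 2*z^3 + 2*z^2 + 3*z - 5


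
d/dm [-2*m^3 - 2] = -6*m^2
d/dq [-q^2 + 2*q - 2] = 2 - 2*q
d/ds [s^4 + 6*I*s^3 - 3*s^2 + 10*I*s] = 4*s^3 + 18*I*s^2 - 6*s + 10*I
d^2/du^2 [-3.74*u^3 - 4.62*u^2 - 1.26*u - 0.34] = -22.44*u - 9.24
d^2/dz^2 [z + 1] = 0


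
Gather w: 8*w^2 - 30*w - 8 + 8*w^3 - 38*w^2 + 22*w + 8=8*w^3 - 30*w^2 - 8*w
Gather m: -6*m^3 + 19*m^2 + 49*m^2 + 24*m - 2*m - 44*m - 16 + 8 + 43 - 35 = -6*m^3 + 68*m^2 - 22*m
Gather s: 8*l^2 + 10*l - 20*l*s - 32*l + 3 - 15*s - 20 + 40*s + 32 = 8*l^2 - 22*l + s*(25 - 20*l) + 15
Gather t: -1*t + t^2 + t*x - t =t^2 + t*(x - 2)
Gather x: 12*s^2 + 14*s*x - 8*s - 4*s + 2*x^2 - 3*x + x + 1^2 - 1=12*s^2 - 12*s + 2*x^2 + x*(14*s - 2)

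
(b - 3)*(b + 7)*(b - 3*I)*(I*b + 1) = I*b^4 + 4*b^3 + 4*I*b^3 + 16*b^2 - 24*I*b^2 - 84*b - 12*I*b + 63*I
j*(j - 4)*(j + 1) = j^3 - 3*j^2 - 4*j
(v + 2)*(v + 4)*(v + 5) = v^3 + 11*v^2 + 38*v + 40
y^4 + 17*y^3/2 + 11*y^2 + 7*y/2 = y*(y + 1/2)*(y + 1)*(y + 7)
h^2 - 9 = (h - 3)*(h + 3)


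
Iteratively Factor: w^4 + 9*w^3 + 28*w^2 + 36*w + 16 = (w + 4)*(w^3 + 5*w^2 + 8*w + 4) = (w + 2)*(w + 4)*(w^2 + 3*w + 2) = (w + 1)*(w + 2)*(w + 4)*(w + 2)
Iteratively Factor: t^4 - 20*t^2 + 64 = (t + 2)*(t^3 - 2*t^2 - 16*t + 32) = (t - 2)*(t + 2)*(t^2 - 16) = (t - 4)*(t - 2)*(t + 2)*(t + 4)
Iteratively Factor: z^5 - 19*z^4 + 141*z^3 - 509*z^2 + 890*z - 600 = (z - 3)*(z^4 - 16*z^3 + 93*z^2 - 230*z + 200) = (z - 5)*(z - 3)*(z^3 - 11*z^2 + 38*z - 40) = (z - 5)*(z - 3)*(z - 2)*(z^2 - 9*z + 20) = (z - 5)^2*(z - 3)*(z - 2)*(z - 4)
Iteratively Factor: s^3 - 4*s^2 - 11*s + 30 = (s + 3)*(s^2 - 7*s + 10) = (s - 2)*(s + 3)*(s - 5)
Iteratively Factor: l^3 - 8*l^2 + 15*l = (l - 5)*(l^2 - 3*l) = (l - 5)*(l - 3)*(l)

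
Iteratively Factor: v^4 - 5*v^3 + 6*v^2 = (v - 3)*(v^3 - 2*v^2) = (v - 3)*(v - 2)*(v^2) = v*(v - 3)*(v - 2)*(v)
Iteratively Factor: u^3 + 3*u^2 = (u + 3)*(u^2) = u*(u + 3)*(u)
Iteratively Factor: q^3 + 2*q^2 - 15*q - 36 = (q + 3)*(q^2 - q - 12) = (q + 3)^2*(q - 4)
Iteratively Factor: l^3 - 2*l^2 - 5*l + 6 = (l - 1)*(l^2 - l - 6) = (l - 3)*(l - 1)*(l + 2)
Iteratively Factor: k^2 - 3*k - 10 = (k + 2)*(k - 5)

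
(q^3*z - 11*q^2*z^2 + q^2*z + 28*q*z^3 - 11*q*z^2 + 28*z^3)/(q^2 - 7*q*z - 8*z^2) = z*(-q^3 + 11*q^2*z - q^2 - 28*q*z^2 + 11*q*z - 28*z^2)/(-q^2 + 7*q*z + 8*z^2)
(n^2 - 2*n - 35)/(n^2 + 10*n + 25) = (n - 7)/(n + 5)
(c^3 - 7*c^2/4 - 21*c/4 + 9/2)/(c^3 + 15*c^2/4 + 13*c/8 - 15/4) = 2*(c - 3)/(2*c + 5)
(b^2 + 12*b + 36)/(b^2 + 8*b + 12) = (b + 6)/(b + 2)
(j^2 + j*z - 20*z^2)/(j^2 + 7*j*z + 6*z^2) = (j^2 + j*z - 20*z^2)/(j^2 + 7*j*z + 6*z^2)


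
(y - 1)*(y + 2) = y^2 + y - 2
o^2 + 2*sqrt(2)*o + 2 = (o + sqrt(2))^2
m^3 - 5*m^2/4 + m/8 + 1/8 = (m - 1)*(m - 1/2)*(m + 1/4)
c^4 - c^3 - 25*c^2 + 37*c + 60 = (c - 4)*(c - 3)*(c + 1)*(c + 5)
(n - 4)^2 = n^2 - 8*n + 16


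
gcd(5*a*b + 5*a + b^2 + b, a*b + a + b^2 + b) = b + 1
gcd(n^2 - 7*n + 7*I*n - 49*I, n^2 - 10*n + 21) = n - 7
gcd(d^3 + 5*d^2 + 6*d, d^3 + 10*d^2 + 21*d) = d^2 + 3*d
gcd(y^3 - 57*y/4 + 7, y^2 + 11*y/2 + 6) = y + 4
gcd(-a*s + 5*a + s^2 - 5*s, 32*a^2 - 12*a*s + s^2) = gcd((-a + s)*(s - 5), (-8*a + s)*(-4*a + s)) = 1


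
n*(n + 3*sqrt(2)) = n^2 + 3*sqrt(2)*n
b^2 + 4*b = b*(b + 4)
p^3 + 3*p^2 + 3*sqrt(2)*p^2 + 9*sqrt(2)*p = p*(p + 3)*(p + 3*sqrt(2))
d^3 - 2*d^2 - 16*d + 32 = (d - 4)*(d - 2)*(d + 4)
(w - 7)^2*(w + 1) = w^3 - 13*w^2 + 35*w + 49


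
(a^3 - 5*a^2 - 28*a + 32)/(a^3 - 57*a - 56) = (a^2 + 3*a - 4)/(a^2 + 8*a + 7)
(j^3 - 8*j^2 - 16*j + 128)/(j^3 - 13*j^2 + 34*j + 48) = (j^2 - 16)/(j^2 - 5*j - 6)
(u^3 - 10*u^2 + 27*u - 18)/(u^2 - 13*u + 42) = (u^2 - 4*u + 3)/(u - 7)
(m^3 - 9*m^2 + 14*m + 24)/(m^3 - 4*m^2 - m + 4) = (m - 6)/(m - 1)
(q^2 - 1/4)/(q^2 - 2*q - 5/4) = (2*q - 1)/(2*q - 5)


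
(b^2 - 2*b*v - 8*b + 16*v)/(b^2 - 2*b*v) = (b - 8)/b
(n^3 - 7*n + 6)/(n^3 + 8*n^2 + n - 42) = (n - 1)/(n + 7)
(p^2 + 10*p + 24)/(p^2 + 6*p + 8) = (p + 6)/(p + 2)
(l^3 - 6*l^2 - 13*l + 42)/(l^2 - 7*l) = l + 1 - 6/l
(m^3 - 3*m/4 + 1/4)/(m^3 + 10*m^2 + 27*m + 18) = (m^2 - m + 1/4)/(m^2 + 9*m + 18)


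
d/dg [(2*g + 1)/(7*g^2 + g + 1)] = (14*g^2 + 2*g - (2*g + 1)*(14*g + 1) + 2)/(7*g^2 + g + 1)^2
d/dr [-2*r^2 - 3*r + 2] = -4*r - 3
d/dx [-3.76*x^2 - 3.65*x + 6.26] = -7.52*x - 3.65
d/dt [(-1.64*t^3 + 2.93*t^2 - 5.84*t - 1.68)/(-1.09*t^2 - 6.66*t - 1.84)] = (1.7876*t^4 + 21.8448*t^3 - 16.8266*t^2 - 14.4448*t - 0.443200000000001)/(1.1881*t^4 + 14.5188*t^3 + 48.3668*t^2 + 24.5088*t + 3.3856)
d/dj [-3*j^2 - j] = -6*j - 1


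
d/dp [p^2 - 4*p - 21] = 2*p - 4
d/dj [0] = 0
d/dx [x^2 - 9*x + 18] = 2*x - 9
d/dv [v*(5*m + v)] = 5*m + 2*v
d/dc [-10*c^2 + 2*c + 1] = 2 - 20*c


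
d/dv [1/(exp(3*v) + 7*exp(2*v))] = (-3*exp(v) - 14)*exp(-2*v)/(exp(v) + 7)^2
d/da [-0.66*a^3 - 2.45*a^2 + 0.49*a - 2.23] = -1.98*a^2 - 4.9*a + 0.49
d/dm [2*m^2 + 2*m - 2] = 4*m + 2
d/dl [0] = 0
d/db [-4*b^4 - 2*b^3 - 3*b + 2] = -16*b^3 - 6*b^2 - 3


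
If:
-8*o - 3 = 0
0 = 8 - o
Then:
No Solution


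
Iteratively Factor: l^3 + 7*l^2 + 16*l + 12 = (l + 2)*(l^2 + 5*l + 6) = (l + 2)^2*(l + 3)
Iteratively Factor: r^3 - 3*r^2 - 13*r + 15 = (r + 3)*(r^2 - 6*r + 5) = (r - 1)*(r + 3)*(r - 5)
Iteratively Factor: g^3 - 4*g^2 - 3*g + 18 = (g + 2)*(g^2 - 6*g + 9) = (g - 3)*(g + 2)*(g - 3)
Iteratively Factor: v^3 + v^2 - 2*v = (v + 2)*(v^2 - v) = (v - 1)*(v + 2)*(v)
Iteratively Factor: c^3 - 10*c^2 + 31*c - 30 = (c - 3)*(c^2 - 7*c + 10) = (c - 5)*(c - 3)*(c - 2)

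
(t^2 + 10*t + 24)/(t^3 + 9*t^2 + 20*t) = (t + 6)/(t*(t + 5))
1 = 1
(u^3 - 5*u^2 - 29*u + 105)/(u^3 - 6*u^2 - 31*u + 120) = (u - 7)/(u - 8)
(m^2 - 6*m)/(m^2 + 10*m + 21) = m*(m - 6)/(m^2 + 10*m + 21)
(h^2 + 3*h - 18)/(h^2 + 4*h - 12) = (h - 3)/(h - 2)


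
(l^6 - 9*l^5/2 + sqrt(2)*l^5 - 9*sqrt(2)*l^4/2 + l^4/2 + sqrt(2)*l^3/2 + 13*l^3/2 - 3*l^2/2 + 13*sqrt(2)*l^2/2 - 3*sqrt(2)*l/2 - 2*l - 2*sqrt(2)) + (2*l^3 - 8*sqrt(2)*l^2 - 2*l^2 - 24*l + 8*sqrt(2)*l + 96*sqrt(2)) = l^6 - 9*l^5/2 + sqrt(2)*l^5 - 9*sqrt(2)*l^4/2 + l^4/2 + sqrt(2)*l^3/2 + 17*l^3/2 - 7*l^2/2 - 3*sqrt(2)*l^2/2 - 26*l + 13*sqrt(2)*l/2 + 94*sqrt(2)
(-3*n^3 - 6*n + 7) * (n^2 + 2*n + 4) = -3*n^5 - 6*n^4 - 18*n^3 - 5*n^2 - 10*n + 28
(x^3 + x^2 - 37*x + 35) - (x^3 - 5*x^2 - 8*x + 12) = 6*x^2 - 29*x + 23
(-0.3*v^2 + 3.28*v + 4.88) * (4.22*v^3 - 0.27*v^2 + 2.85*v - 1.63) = -1.266*v^5 + 13.9226*v^4 + 18.853*v^3 + 8.5194*v^2 + 8.5616*v - 7.9544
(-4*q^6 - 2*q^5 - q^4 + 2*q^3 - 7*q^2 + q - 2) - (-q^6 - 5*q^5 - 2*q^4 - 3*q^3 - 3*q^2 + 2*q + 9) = -3*q^6 + 3*q^5 + q^4 + 5*q^3 - 4*q^2 - q - 11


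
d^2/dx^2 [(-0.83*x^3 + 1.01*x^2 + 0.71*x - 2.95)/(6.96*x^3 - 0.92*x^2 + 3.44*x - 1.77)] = (87.22272*x^6 + 325.594368*x^5 - 2009.900448*x^4 + 433.080472*x^3 - 313.348056*x^2 - 184.571706*x - 45.236126)/(337.153536*x^9 - 133.698816*x^8 + 517.590144*x^7 - 390.165632*x^6 + 323.8224*x^5 - 291.423408*x^4 + 139.732712*x^3 - 71.48322*x^2 + 32.331528*x - 5.545233)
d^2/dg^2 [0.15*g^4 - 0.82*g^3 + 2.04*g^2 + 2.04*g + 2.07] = 1.8*g^2 - 4.92*g + 4.08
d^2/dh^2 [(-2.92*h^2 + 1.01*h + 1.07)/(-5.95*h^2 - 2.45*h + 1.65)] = (1.13686837721616e-13*h^4 - 156.64565*h^3 - 55.2814500000001*h^2 - 153.0816*h - 26.12125)/(210.644875*h^6 + 260.208375*h^5 - 68.09775*h^4 - 129.611125*h^3 + 18.88425*h^2 + 20.010375*h - 4.492125)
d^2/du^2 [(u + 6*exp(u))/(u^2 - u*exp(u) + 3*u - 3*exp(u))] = (2*(u + 6*exp(u))*(u*exp(u) - 2*u + 4*exp(u) - 3)^2 + ((u + 6*exp(u))*(u*exp(u) + 5*exp(u) - 2) + 2*(6*exp(u) + 1)*(u*exp(u) - 2*u + 4*exp(u) - 3))*(u^2 - u*exp(u) + 3*u - 3*exp(u)) + 6*(u^2 - u*exp(u) + 3*u - 3*exp(u))^2*exp(u))/(u^2 - u*exp(u) + 3*u - 3*exp(u))^3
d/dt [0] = 0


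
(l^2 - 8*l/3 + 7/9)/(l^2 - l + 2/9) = (3*l - 7)/(3*l - 2)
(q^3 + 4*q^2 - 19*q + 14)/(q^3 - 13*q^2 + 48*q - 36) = (q^2 + 5*q - 14)/(q^2 - 12*q + 36)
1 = 1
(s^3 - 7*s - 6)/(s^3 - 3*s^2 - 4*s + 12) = (s + 1)/(s - 2)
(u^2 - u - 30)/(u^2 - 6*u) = (u + 5)/u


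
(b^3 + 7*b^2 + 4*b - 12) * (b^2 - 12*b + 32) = b^5 - 5*b^4 - 48*b^3 + 164*b^2 + 272*b - 384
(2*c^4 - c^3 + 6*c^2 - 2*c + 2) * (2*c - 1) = 4*c^5 - 4*c^4 + 13*c^3 - 10*c^2 + 6*c - 2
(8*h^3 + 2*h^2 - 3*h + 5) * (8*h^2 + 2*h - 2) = 64*h^5 + 32*h^4 - 36*h^3 + 30*h^2 + 16*h - 10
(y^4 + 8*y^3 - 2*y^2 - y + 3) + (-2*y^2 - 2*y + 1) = y^4 + 8*y^3 - 4*y^2 - 3*y + 4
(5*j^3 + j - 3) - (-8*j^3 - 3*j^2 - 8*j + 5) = 13*j^3 + 3*j^2 + 9*j - 8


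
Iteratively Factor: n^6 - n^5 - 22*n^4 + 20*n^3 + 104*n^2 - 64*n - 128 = (n - 4)*(n^5 + 3*n^4 - 10*n^3 - 20*n^2 + 24*n + 32) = (n - 4)*(n - 2)*(n^4 + 5*n^3 - 20*n - 16) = (n - 4)*(n - 2)*(n + 2)*(n^3 + 3*n^2 - 6*n - 8) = (n - 4)*(n - 2)*(n + 1)*(n + 2)*(n^2 + 2*n - 8) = (n - 4)*(n - 2)*(n + 1)*(n + 2)*(n + 4)*(n - 2)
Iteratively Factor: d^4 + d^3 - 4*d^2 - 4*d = (d + 1)*(d^3 - 4*d) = (d - 2)*(d + 1)*(d^2 + 2*d) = (d - 2)*(d + 1)*(d + 2)*(d)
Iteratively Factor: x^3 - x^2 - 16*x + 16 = (x - 1)*(x^2 - 16) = (x - 1)*(x + 4)*(x - 4)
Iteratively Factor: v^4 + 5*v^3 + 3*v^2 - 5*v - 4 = (v + 1)*(v^3 + 4*v^2 - v - 4) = (v - 1)*(v + 1)*(v^2 + 5*v + 4) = (v - 1)*(v + 1)*(v + 4)*(v + 1)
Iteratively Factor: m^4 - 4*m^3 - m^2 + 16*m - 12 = (m - 3)*(m^3 - m^2 - 4*m + 4) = (m - 3)*(m - 1)*(m^2 - 4) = (m - 3)*(m - 2)*(m - 1)*(m + 2)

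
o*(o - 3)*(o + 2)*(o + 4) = o^4 + 3*o^3 - 10*o^2 - 24*o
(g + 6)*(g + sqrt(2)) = g^2 + sqrt(2)*g + 6*g + 6*sqrt(2)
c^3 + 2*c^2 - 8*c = c*(c - 2)*(c + 4)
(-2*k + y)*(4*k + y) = -8*k^2 + 2*k*y + y^2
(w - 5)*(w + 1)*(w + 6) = w^3 + 2*w^2 - 29*w - 30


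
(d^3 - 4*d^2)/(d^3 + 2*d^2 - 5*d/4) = 4*d*(d - 4)/(4*d^2 + 8*d - 5)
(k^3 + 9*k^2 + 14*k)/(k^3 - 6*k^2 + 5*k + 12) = k*(k^2 + 9*k + 14)/(k^3 - 6*k^2 + 5*k + 12)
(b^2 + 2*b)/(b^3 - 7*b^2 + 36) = b/(b^2 - 9*b + 18)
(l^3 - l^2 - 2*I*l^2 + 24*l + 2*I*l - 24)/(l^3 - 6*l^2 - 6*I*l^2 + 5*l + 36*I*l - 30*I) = (l + 4*I)/(l - 5)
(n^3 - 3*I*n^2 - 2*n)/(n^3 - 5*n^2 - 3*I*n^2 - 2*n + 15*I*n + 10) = n/(n - 5)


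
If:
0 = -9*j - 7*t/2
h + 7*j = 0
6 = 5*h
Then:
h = 6/5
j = -6/35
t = 108/245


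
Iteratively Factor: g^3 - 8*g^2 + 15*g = (g)*(g^2 - 8*g + 15) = g*(g - 5)*(g - 3)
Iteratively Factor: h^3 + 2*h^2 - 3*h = (h + 3)*(h^2 - h) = (h - 1)*(h + 3)*(h)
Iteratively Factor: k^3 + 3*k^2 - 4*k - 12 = (k - 2)*(k^2 + 5*k + 6) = (k - 2)*(k + 3)*(k + 2)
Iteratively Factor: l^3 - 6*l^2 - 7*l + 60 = (l - 4)*(l^2 - 2*l - 15) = (l - 4)*(l + 3)*(l - 5)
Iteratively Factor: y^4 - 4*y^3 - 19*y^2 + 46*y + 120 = (y + 2)*(y^3 - 6*y^2 - 7*y + 60) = (y - 4)*(y + 2)*(y^2 - 2*y - 15) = (y - 5)*(y - 4)*(y + 2)*(y + 3)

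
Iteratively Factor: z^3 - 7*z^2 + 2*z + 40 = (z - 4)*(z^2 - 3*z - 10) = (z - 4)*(z + 2)*(z - 5)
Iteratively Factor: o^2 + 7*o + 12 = (o + 4)*(o + 3)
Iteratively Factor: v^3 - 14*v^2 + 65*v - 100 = (v - 5)*(v^2 - 9*v + 20) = (v - 5)*(v - 4)*(v - 5)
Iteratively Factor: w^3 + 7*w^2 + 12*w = (w)*(w^2 + 7*w + 12) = w*(w + 3)*(w + 4)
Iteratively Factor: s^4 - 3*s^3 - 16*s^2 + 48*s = (s)*(s^3 - 3*s^2 - 16*s + 48) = s*(s + 4)*(s^2 - 7*s + 12) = s*(s - 4)*(s + 4)*(s - 3)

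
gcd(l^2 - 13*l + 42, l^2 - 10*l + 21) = l - 7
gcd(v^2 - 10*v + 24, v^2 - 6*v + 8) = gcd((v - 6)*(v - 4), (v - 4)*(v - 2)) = v - 4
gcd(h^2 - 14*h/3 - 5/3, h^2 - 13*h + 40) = h - 5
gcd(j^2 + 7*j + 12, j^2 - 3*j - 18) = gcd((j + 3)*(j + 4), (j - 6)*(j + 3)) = j + 3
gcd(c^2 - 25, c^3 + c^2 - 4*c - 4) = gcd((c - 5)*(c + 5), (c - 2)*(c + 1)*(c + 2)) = 1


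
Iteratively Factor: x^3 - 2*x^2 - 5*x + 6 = (x - 1)*(x^2 - x - 6) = (x - 3)*(x - 1)*(x + 2)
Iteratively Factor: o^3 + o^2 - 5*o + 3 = (o + 3)*(o^2 - 2*o + 1) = (o - 1)*(o + 3)*(o - 1)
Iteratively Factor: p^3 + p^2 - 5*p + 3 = (p - 1)*(p^2 + 2*p - 3) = (p - 1)^2*(p + 3)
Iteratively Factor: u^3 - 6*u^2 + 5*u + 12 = (u + 1)*(u^2 - 7*u + 12) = (u - 3)*(u + 1)*(u - 4)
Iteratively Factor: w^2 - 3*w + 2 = (w - 2)*(w - 1)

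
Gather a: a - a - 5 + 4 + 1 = 0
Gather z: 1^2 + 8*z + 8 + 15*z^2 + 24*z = 15*z^2 + 32*z + 9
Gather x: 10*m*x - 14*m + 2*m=10*m*x - 12*m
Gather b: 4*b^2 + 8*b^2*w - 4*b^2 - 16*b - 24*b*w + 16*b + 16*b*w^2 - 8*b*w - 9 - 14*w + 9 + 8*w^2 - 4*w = 8*b^2*w + b*(16*w^2 - 32*w) + 8*w^2 - 18*w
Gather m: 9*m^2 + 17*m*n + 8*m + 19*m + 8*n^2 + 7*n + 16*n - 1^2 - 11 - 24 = 9*m^2 + m*(17*n + 27) + 8*n^2 + 23*n - 36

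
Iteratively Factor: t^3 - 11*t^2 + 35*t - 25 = (t - 5)*(t^2 - 6*t + 5) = (t - 5)^2*(t - 1)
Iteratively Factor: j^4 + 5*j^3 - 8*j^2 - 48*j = (j - 3)*(j^3 + 8*j^2 + 16*j) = (j - 3)*(j + 4)*(j^2 + 4*j) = (j - 3)*(j + 4)^2*(j)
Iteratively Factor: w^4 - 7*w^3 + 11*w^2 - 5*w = (w - 5)*(w^3 - 2*w^2 + w) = (w - 5)*(w - 1)*(w^2 - w) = w*(w - 5)*(w - 1)*(w - 1)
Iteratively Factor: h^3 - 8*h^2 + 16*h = (h - 4)*(h^2 - 4*h) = h*(h - 4)*(h - 4)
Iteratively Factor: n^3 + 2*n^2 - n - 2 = (n + 2)*(n^2 - 1) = (n - 1)*(n + 2)*(n + 1)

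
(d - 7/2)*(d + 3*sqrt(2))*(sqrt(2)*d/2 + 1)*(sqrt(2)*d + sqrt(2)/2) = d^4 - 3*d^3 + 4*sqrt(2)*d^3 - 12*sqrt(2)*d^2 + 17*d^2/4 - 18*d - 7*sqrt(2)*d - 21/2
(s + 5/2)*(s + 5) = s^2 + 15*s/2 + 25/2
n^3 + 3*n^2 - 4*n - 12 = (n - 2)*(n + 2)*(n + 3)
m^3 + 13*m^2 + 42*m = m*(m + 6)*(m + 7)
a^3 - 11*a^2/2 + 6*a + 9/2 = (a - 3)^2*(a + 1/2)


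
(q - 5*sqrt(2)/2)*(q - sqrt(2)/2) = q^2 - 3*sqrt(2)*q + 5/2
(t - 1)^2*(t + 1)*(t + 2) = t^4 + t^3 - 3*t^2 - t + 2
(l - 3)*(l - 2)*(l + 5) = l^3 - 19*l + 30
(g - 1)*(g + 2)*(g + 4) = g^3 + 5*g^2 + 2*g - 8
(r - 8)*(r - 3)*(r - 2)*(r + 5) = r^4 - 8*r^3 - 19*r^2 + 182*r - 240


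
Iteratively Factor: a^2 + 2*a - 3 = (a - 1)*(a + 3)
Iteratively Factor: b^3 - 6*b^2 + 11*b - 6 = (b - 3)*(b^2 - 3*b + 2) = (b - 3)*(b - 2)*(b - 1)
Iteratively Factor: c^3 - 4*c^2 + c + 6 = (c - 2)*(c^2 - 2*c - 3) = (c - 2)*(c + 1)*(c - 3)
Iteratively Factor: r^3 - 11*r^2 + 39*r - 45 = (r - 3)*(r^2 - 8*r + 15) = (r - 5)*(r - 3)*(r - 3)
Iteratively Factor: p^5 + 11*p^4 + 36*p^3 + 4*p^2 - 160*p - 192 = (p + 4)*(p^4 + 7*p^3 + 8*p^2 - 28*p - 48) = (p + 4)^2*(p^3 + 3*p^2 - 4*p - 12) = (p + 2)*(p + 4)^2*(p^2 + p - 6) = (p - 2)*(p + 2)*(p + 4)^2*(p + 3)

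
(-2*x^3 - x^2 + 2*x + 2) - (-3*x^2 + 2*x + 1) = -2*x^3 + 2*x^2 + 1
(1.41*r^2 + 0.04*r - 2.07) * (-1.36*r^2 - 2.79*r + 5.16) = -1.9176*r^4 - 3.9883*r^3 + 9.9792*r^2 + 5.9817*r - 10.6812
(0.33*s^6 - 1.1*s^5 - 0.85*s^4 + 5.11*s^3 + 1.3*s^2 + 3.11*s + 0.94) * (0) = 0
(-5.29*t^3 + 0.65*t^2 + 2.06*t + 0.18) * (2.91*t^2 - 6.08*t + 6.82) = -15.3939*t^5 + 34.0547*t^4 - 34.0352*t^3 - 7.568*t^2 + 12.9548*t + 1.2276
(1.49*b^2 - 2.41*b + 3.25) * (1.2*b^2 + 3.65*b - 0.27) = 1.788*b^4 + 2.5465*b^3 - 5.2988*b^2 + 12.5132*b - 0.8775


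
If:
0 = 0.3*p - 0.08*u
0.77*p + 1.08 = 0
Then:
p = -1.40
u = -5.26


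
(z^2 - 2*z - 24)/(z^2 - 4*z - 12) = (z + 4)/(z + 2)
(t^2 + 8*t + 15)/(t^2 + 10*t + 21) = (t + 5)/(t + 7)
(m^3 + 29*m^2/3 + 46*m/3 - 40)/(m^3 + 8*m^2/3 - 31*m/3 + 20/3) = (m + 6)/(m - 1)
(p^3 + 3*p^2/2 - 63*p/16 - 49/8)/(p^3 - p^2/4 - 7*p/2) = (p + 7/4)/p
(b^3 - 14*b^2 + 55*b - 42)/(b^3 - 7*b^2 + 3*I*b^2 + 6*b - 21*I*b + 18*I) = (b - 7)/(b + 3*I)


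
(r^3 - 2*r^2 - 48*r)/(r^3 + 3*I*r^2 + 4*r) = (r^2 - 2*r - 48)/(r^2 + 3*I*r + 4)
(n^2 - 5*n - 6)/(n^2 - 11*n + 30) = (n + 1)/(n - 5)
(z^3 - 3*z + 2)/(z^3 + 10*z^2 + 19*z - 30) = (z^2 + z - 2)/(z^2 + 11*z + 30)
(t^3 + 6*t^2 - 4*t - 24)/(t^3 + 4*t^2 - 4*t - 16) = (t + 6)/(t + 4)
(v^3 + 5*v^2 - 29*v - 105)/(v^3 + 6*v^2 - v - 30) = (v^2 + 2*v - 35)/(v^2 + 3*v - 10)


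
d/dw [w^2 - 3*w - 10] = 2*w - 3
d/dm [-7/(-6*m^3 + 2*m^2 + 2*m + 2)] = 7*(-9*m^2 + 2*m + 1)/(2*(-3*m^3 + m^2 + m + 1)^2)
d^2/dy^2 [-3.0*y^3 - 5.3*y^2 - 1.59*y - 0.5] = -18.0*y - 10.6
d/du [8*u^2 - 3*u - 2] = 16*u - 3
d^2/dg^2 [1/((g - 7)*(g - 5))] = 2*((g - 7)^2 + (g - 7)*(g - 5) + (g - 5)^2)/((g - 7)^3*(g - 5)^3)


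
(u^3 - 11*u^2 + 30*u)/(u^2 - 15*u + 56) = u*(u^2 - 11*u + 30)/(u^2 - 15*u + 56)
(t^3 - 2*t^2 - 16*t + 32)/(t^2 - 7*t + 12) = (t^2 + 2*t - 8)/(t - 3)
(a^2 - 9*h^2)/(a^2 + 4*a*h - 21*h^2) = (a + 3*h)/(a + 7*h)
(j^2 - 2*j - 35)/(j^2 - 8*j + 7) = (j + 5)/(j - 1)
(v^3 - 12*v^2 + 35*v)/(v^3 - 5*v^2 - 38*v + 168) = v*(v - 5)/(v^2 + 2*v - 24)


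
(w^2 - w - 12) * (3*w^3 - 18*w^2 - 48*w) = 3*w^5 - 21*w^4 - 66*w^3 + 264*w^2 + 576*w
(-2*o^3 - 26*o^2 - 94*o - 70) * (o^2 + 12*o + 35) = -2*o^5 - 50*o^4 - 476*o^3 - 2108*o^2 - 4130*o - 2450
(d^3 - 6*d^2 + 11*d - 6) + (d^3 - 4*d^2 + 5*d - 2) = 2*d^3 - 10*d^2 + 16*d - 8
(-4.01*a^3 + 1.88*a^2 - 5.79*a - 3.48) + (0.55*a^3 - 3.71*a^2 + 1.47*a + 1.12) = -3.46*a^3 - 1.83*a^2 - 4.32*a - 2.36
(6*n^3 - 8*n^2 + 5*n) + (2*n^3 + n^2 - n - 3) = 8*n^3 - 7*n^2 + 4*n - 3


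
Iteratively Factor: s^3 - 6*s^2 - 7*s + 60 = (s - 4)*(s^2 - 2*s - 15) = (s - 4)*(s + 3)*(s - 5)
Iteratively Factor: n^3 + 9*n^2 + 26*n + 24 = (n + 4)*(n^2 + 5*n + 6) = (n + 3)*(n + 4)*(n + 2)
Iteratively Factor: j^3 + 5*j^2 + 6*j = (j)*(j^2 + 5*j + 6) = j*(j + 2)*(j + 3)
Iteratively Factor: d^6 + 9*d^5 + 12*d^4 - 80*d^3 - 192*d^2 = (d + 4)*(d^5 + 5*d^4 - 8*d^3 - 48*d^2) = (d - 3)*(d + 4)*(d^4 + 8*d^3 + 16*d^2) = d*(d - 3)*(d + 4)*(d^3 + 8*d^2 + 16*d) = d^2*(d - 3)*(d + 4)*(d^2 + 8*d + 16) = d^2*(d - 3)*(d + 4)^2*(d + 4)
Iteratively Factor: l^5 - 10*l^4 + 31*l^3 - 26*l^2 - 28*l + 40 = (l - 2)*(l^4 - 8*l^3 + 15*l^2 + 4*l - 20) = (l - 2)*(l + 1)*(l^3 - 9*l^2 + 24*l - 20) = (l - 5)*(l - 2)*(l + 1)*(l^2 - 4*l + 4) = (l - 5)*(l - 2)^2*(l + 1)*(l - 2)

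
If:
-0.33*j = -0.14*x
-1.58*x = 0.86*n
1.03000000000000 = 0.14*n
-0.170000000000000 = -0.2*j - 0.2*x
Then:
No Solution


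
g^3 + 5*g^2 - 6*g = g*(g - 1)*(g + 6)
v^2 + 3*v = v*(v + 3)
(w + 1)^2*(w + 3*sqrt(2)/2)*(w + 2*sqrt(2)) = w^4 + 2*w^3 + 7*sqrt(2)*w^3/2 + 7*w^2 + 7*sqrt(2)*w^2 + 7*sqrt(2)*w/2 + 12*w + 6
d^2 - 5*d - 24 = (d - 8)*(d + 3)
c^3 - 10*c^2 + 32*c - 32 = (c - 4)^2*(c - 2)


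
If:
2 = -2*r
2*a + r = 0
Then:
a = 1/2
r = -1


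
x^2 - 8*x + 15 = (x - 5)*(x - 3)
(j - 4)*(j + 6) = j^2 + 2*j - 24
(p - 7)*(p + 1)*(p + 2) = p^3 - 4*p^2 - 19*p - 14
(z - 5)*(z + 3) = z^2 - 2*z - 15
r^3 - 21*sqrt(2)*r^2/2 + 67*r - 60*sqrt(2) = (r - 5*sqrt(2))*(r - 4*sqrt(2))*(r - 3*sqrt(2)/2)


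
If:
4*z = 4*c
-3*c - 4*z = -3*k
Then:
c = z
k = 7*z/3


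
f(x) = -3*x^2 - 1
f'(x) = -6*x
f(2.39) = -18.14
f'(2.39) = -14.34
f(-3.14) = -30.58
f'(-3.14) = 18.84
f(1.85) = -11.27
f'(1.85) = -11.10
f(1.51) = -7.84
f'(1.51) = -9.06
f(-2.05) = -13.61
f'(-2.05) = 12.30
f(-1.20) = -5.32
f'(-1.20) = 7.20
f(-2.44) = -18.86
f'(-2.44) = 14.64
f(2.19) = -15.39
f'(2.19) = -13.14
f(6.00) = -109.00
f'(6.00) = -36.00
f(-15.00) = -676.00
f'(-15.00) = 90.00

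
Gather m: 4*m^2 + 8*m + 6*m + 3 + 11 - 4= 4*m^2 + 14*m + 10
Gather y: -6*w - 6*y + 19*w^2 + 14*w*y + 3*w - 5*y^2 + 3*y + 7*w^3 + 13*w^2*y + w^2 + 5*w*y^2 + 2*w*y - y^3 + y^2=7*w^3 + 20*w^2 - 3*w - y^3 + y^2*(5*w - 4) + y*(13*w^2 + 16*w - 3)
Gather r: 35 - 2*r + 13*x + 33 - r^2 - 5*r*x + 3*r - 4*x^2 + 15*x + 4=-r^2 + r*(1 - 5*x) - 4*x^2 + 28*x + 72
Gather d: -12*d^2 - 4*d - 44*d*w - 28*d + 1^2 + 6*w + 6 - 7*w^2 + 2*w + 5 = -12*d^2 + d*(-44*w - 32) - 7*w^2 + 8*w + 12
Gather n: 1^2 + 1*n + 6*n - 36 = 7*n - 35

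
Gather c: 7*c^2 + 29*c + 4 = 7*c^2 + 29*c + 4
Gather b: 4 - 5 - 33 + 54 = 20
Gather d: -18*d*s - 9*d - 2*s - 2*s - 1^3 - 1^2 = d*(-18*s - 9) - 4*s - 2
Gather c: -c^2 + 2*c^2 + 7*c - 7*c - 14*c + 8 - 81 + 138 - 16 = c^2 - 14*c + 49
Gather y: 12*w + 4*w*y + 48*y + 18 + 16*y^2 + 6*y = 12*w + 16*y^2 + y*(4*w + 54) + 18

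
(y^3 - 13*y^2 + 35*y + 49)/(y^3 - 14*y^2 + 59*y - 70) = (y^2 - 6*y - 7)/(y^2 - 7*y + 10)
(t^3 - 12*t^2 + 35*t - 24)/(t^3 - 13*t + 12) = (t - 8)/(t + 4)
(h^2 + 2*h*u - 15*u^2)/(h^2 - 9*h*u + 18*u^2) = (-h - 5*u)/(-h + 6*u)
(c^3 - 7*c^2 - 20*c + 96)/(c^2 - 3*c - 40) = (c^2 + c - 12)/(c + 5)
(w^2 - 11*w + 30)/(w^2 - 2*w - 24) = (w - 5)/(w + 4)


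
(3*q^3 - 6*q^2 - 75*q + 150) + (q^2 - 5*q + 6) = 3*q^3 - 5*q^2 - 80*q + 156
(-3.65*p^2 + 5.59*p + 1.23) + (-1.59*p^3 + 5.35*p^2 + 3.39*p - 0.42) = -1.59*p^3 + 1.7*p^2 + 8.98*p + 0.81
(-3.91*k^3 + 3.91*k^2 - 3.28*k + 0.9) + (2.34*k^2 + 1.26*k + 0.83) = -3.91*k^3 + 6.25*k^2 - 2.02*k + 1.73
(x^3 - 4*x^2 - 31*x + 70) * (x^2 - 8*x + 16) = x^5 - 12*x^4 + 17*x^3 + 254*x^2 - 1056*x + 1120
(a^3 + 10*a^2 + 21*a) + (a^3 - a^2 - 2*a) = 2*a^3 + 9*a^2 + 19*a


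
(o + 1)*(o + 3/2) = o^2 + 5*o/2 + 3/2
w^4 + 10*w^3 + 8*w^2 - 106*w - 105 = (w - 3)*(w + 1)*(w + 5)*(w + 7)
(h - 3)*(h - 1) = h^2 - 4*h + 3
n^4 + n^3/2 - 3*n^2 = n^2*(n - 3/2)*(n + 2)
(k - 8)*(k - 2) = k^2 - 10*k + 16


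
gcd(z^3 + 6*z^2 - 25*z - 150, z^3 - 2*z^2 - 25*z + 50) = z^2 - 25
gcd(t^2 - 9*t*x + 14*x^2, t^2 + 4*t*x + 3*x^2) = 1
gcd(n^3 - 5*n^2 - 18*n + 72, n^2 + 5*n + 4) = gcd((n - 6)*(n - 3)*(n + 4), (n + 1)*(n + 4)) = n + 4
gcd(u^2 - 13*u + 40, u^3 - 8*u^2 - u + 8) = u - 8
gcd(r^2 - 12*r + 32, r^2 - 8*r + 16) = r - 4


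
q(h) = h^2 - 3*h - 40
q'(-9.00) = -21.00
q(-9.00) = 68.00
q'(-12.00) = -27.00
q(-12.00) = 140.00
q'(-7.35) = -17.70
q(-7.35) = 36.07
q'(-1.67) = -6.34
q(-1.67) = -32.20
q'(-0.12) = -3.24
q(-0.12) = -39.63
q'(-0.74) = -4.48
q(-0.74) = -37.23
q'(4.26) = 5.52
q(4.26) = -34.63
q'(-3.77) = -10.54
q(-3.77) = -14.48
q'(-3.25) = -9.50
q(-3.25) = -19.69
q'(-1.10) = -5.20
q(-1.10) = -35.49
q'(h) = 2*h - 3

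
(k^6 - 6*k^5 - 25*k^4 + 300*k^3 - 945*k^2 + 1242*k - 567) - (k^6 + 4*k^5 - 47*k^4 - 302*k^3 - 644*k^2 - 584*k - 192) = -10*k^5 + 22*k^4 + 602*k^3 - 301*k^2 + 1826*k - 375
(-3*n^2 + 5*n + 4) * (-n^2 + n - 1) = 3*n^4 - 8*n^3 + 4*n^2 - n - 4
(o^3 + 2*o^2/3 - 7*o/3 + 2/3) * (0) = 0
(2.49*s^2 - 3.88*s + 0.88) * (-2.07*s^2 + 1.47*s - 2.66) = -5.1543*s^4 + 11.6919*s^3 - 14.1486*s^2 + 11.6144*s - 2.3408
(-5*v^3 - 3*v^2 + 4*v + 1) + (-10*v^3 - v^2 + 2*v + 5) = -15*v^3 - 4*v^2 + 6*v + 6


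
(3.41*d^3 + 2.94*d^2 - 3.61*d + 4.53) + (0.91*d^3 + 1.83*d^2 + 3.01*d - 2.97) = 4.32*d^3 + 4.77*d^2 - 0.6*d + 1.56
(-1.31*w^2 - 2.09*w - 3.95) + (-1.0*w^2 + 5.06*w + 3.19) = -2.31*w^2 + 2.97*w - 0.76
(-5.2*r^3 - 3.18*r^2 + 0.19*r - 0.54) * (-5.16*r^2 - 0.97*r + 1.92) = 26.832*r^5 + 21.4528*r^4 - 7.8798*r^3 - 3.5035*r^2 + 0.8886*r - 1.0368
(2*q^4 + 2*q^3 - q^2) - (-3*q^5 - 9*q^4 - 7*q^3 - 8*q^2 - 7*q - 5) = 3*q^5 + 11*q^4 + 9*q^3 + 7*q^2 + 7*q + 5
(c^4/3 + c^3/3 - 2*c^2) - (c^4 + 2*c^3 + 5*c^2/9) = -2*c^4/3 - 5*c^3/3 - 23*c^2/9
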